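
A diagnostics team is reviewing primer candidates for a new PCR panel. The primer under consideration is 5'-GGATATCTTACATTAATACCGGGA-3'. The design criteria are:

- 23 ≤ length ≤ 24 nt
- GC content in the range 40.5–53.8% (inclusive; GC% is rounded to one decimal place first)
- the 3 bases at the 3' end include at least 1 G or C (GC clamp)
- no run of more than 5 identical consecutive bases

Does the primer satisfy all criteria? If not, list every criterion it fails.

Base counts: A=8, T=7, G=5, C=4 (length 24).
length: length 24 ✓
GC content: GC 9/24 = 37.5%, outside 40.5–53.8% ✗
GC clamp: 3' end GGA has 2 G/C ✓
homopolymer run: longest run = 3 ✓

Fails: GC content.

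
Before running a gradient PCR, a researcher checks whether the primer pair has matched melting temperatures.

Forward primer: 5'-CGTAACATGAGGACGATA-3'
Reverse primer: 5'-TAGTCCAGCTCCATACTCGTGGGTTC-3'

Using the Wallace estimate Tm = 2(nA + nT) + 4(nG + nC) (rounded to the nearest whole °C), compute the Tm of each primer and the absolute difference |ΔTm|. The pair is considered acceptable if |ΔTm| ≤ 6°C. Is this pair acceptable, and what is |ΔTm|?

|ΔTm| = 28°C; the pair is not acceptable.

Forward: A=7 T=3 G=5 C=3 → Tm = 2·10 + 4·8 = 52°C.
Reverse: A=4 T=8 G=6 C=8 → Tm = 2·12 + 4·14 = 80°C.
|ΔTm| = |52 − 80| = 28°C, > 6°C.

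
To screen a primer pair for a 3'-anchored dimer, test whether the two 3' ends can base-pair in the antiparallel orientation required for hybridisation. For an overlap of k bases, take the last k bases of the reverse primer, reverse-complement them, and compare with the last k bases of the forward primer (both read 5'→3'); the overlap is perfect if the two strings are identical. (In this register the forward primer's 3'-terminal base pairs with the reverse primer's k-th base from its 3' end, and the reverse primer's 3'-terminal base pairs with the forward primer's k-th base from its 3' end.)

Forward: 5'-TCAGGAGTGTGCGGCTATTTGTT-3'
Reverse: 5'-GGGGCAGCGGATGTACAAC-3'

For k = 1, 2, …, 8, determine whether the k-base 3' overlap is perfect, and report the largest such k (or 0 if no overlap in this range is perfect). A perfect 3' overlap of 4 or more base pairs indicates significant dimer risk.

Last 8 bases (5'→3') — forward …TATTTGTT, reverse …TGTACAAC.
Reverse complement of the reverse primer's last 8 bases: GTTGTACA; its first k bases are the reverse complement of the reverse primer's last k bases, so a perfect k-base overlap needs the forward primer's last k bases to equal them.
Comparing (forward last k vs required): k=1: T vs G ✗; k=2: TT vs GT ✗; k=3: GTT vs GTT ✓; k=4: TGTT vs GTTG ✗; k=5: TTGTT vs GTTGT ✗; k=6: TTTGTT vs GTTGTA ✗; k=7: ATTTGTT vs GTTGTAC ✗; k=8: TATTTGTT vs GTTGTACA ✗.
Only k = 3 is perfect, so the longest perfect 3' overlap is 3.

Longest perfect overlap: 3 complementary base pairs; below the dimer-risk threshold (threshold 4).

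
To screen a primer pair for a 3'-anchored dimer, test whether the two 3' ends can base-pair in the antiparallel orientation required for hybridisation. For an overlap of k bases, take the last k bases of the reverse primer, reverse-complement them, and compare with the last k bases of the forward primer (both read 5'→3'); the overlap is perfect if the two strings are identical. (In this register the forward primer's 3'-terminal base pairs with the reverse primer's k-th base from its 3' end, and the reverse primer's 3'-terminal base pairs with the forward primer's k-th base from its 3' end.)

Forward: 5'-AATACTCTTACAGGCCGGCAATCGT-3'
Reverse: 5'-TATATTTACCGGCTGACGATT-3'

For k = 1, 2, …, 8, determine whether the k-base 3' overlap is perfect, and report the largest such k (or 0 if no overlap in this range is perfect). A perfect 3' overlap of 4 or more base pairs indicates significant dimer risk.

Longest perfect overlap: 6 complementary base pairs; significant dimer risk (threshold 4).

Last 8 bases (5'→3') — forward …GCAATCGT, reverse …TGACGATT.
Reverse complement of the reverse primer's last 8 bases: AATCGTCA; its first k bases are the reverse complement of the reverse primer's last k bases, so a perfect k-base overlap needs the forward primer's last k bases to equal them.
Comparing (forward last k vs required): k=1: T vs A ✗; k=2: GT vs AA ✗; k=3: CGT vs AAT ✗; k=4: TCGT vs AATC ✗; k=5: ATCGT vs AATCG ✗; k=6: AATCGT vs AATCGT ✓; k=7: CAATCGT vs AATCGTC ✗; k=8: GCAATCGT vs AATCGTCA ✗.
Only k = 6 is perfect, so the longest perfect 3' overlap is 6.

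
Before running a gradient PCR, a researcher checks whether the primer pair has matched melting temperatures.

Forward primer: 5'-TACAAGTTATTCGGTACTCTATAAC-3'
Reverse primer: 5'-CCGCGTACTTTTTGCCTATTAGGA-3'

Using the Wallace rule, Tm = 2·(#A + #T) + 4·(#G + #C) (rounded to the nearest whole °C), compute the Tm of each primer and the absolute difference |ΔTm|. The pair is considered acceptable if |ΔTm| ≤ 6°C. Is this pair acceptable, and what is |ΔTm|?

|ΔTm| = 4°C; the pair is acceptable.

Forward: A=8 T=9 G=3 C=5 → Tm = 2·17 + 4·8 = 66°C.
Reverse: A=4 T=9 G=5 C=6 → Tm = 2·13 + 4·11 = 70°C.
|ΔTm| = |66 − 70| = 4°C, ≤ 6°C.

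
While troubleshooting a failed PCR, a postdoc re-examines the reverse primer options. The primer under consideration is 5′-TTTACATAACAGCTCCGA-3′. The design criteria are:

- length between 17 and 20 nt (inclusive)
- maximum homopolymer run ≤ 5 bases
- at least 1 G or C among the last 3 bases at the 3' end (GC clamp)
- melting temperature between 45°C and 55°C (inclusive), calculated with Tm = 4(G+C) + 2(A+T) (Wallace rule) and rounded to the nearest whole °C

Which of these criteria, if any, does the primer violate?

Meets all criteria.

Base counts: A=6, T=5, G=2, C=5 (length 18).
length: length 18 ✓
homopolymer run: longest run = 3 ✓
GC clamp: 3' end CGA has 2 G/C ✓
Tm: Tm = 2·11 + 4·7 = 50°C ✓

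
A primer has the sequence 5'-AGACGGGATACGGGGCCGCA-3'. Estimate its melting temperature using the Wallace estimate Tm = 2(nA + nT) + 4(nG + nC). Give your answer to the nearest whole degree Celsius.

68°C

Base counts: A=5, T=1, G=9, C=5 (length 20).
Tm = 2·(5+1) + 4·(9+5) = 2·6 + 4·14 = 12 + 56 = 68°C.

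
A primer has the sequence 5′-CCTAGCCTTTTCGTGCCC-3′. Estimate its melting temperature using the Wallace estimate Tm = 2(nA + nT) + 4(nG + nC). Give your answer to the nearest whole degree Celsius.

Base counts: A=1, T=6, G=3, C=8 (length 18).
Tm = 2·(1+6) + 4·(3+8) = 2·7 + 4·11 = 14 + 44 = 58°C.

58°C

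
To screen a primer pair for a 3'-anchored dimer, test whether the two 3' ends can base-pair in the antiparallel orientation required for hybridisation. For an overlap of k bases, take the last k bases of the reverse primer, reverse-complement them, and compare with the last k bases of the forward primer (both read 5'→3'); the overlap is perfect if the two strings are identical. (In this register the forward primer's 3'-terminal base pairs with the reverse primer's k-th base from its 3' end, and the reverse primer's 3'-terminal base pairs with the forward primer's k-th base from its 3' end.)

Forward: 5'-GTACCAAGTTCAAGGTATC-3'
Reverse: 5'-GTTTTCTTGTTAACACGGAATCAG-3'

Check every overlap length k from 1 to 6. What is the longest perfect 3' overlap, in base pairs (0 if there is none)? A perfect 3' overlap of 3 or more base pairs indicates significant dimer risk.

Longest perfect overlap: 1 complementary base pair; below the dimer-risk threshold (threshold 3).

Last 6 bases (5'→3') — forward …GGTATC, reverse …AATCAG.
Reverse complement of the reverse primer's last 6 bases: CTGATT; its first k bases are the reverse complement of the reverse primer's last k bases, so a perfect k-base overlap needs the forward primer's last k bases to equal them.
Comparing (forward last k vs required): k=1: C vs C ✓; k=2: TC vs CT ✗; k=3: ATC vs CTG ✗; k=4: TATC vs CTGA ✗; k=5: GTATC vs CTGAT ✗; k=6: GGTATC vs CTGATT ✗.
Only k = 1 is perfect, so the longest perfect 3' overlap is 1.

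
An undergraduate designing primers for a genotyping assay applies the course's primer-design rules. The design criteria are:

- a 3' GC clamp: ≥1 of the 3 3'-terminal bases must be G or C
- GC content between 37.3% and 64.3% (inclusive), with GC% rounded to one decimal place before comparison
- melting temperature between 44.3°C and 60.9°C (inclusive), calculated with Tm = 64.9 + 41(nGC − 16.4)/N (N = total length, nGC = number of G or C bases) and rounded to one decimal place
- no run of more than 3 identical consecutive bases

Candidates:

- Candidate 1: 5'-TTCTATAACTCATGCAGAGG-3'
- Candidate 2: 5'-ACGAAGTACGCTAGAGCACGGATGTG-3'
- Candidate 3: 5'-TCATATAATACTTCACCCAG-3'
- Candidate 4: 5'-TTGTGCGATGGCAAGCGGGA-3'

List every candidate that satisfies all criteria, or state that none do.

Candidate 1 (20 nt, A=6 T=6 G=4 C=4): 3' end AGG has 2 G/C ✓; GC 8/20 = 40.0% ✓; Tm = 64.9 + 41·(8 − 16.4)/20 = 47.7°C ✓; longest run = 2 ✓ — passes.
Candidate 2 (26 nt, A=8 T=4 G=9 C=5): 3' end GTG has 2 G/C ✓; GC 14/26 = 53.8% ✓; Tm = 64.9 + 41·(14 − 16.4)/26 = 61.1°C, outside 44.3–60.9°C ✗; longest run = 2 ✓ — fails.
Candidate 3 (20 nt, A=7 T=6 G=1 C=6): 3' end CAG has 2 G/C ✓; GC 7/20 = 35.0%, outside 37.3–64.3% ✗; Tm = 64.9 + 41·(7 − 16.4)/20 = 45.6°C ✓; longest run = 3 ✓ — fails.
Candidate 4 (20 nt, A=4 T=4 G=9 C=3): 3' end GGA has 2 G/C ✓; GC 12/20 = 60.0% ✓; Tm = 64.9 + 41·(12 − 16.4)/20 = 55.9°C ✓; longest run = 3 ✓ — passes.

Candidate 1 and Candidate 4.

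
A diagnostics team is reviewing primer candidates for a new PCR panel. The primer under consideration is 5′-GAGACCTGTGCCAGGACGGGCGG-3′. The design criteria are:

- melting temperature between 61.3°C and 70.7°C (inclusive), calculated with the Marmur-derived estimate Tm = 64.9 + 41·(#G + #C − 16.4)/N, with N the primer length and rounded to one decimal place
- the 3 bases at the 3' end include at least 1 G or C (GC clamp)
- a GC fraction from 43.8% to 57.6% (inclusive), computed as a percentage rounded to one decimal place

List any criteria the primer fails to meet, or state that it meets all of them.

Fails: GC content.

Base counts: A=4, T=2, G=11, C=6 (length 23).
Tm: Tm = 64.9 + 41·(17 − 16.4)/23 = 66.0°C ✓
GC clamp: 3' end CGG has 3 G/C ✓
GC content: GC 17/23 = 73.9%, outside 43.8–57.6% ✗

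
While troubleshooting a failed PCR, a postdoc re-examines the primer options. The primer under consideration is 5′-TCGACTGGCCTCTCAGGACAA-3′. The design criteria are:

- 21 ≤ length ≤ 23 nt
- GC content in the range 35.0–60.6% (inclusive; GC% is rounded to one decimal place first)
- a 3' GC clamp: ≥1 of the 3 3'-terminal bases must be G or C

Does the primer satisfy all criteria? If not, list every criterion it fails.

Base counts: A=5, T=4, G=5, C=7 (length 21).
length: length 21 ✓
GC content: GC 12/21 = 57.1% ✓
GC clamp: 3' end CAA has 1 G/C ✓

Meets all criteria.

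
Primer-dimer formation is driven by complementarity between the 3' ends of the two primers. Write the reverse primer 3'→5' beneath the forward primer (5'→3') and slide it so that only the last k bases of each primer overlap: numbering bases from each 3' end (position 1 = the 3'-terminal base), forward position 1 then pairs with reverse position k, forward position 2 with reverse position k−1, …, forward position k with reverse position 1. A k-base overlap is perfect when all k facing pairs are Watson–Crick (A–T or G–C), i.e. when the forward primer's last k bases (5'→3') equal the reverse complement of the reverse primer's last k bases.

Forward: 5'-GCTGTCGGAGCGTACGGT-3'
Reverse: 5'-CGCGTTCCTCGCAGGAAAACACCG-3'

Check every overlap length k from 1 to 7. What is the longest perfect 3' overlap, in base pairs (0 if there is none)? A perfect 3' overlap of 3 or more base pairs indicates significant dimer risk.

Longest perfect overlap: 4 complementary base pairs; significant dimer risk (threshold 3).

Last 7 bases (5'→3') — forward …GTACGGT, reverse …AACACCG.
Reverse complement of the reverse primer's last 7 bases: CGGTGTT; its first k bases are the reverse complement of the reverse primer's last k bases, so a perfect k-base overlap needs the forward primer's last k bases to equal them.
Comparing (forward last k vs required): k=1: T vs C ✗; k=2: GT vs CG ✗; k=3: GGT vs CGG ✗; k=4: CGGT vs CGGT ✓; k=5: ACGGT vs CGGTG ✗; k=6: TACGGT vs CGGTGT ✗; k=7: GTACGGT vs CGGTGTT ✗.
Only k = 4 is perfect, so the longest perfect 3' overlap is 4.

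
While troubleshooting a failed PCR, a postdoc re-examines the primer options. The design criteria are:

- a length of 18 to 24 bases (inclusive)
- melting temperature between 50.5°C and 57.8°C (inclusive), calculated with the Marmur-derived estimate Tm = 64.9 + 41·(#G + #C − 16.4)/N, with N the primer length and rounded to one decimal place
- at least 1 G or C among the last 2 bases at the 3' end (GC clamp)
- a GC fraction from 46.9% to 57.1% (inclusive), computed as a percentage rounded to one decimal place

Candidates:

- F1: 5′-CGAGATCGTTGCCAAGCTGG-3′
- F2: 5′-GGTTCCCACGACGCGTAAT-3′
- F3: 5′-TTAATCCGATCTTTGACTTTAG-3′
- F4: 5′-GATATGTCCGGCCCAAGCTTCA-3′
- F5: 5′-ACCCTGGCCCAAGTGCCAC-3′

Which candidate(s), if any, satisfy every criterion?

F4 only.

F1 (20 nt, A=4 T=4 G=7 C=5): length 20 ✓; Tm = 64.9 + 41·(12 − 16.4)/20 = 55.9°C ✓; 3' end GG has 2 G/C ✓; GC 12/20 = 60.0%, outside 46.9–57.1% ✗ — fails.
F2 (19 nt, A=4 T=4 G=5 C=6): length 19 ✓; Tm = 64.9 + 41·(11 − 16.4)/19 = 53.2°C ✓; 3' end AT has 0 G/C, need ≥1 ✗; GC 11/19 = 57.9%, outside 46.9–57.1% ✗ — fails.
F3 (22 nt, A=5 T=10 G=3 C=4): length 22 ✓; Tm = 64.9 + 41·(7 − 16.4)/22 = 47.4°C, outside 50.5–57.8°C ✗; 3' end AG has 1 G/C ✓; GC 7/22 = 31.8%, outside 46.9–57.1% ✗ — fails.
F4 (22 nt, A=5 T=5 G=5 C=7): length 22 ✓; Tm = 64.9 + 41·(12 − 16.4)/22 = 56.7°C ✓; 3' end CA has 1 G/C ✓; GC 12/22 = 54.5% ✓ — passes.
F5 (19 nt, A=4 T=2 G=4 C=9): length 19 ✓; Tm = 64.9 + 41·(13 − 16.4)/19 = 57.6°C ✓; 3' end AC has 1 G/C ✓; GC 13/19 = 68.4%, outside 46.9–57.1% ✗ — fails.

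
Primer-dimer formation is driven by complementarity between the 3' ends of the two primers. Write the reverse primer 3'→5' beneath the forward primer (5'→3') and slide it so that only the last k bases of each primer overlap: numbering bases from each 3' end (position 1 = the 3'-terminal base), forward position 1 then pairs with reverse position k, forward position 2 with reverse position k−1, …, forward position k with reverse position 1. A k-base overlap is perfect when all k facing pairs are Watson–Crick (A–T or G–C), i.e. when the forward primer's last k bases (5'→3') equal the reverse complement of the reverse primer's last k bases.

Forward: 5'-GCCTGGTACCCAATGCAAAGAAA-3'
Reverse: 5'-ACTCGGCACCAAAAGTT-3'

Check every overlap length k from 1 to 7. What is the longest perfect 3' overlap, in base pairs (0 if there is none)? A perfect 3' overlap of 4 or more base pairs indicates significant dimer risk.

Last 7 bases (5'→3') — forward …AAAGAAA, reverse …AAAAGTT.
Reverse complement of the reverse primer's last 7 bases: AACTTTT; its first k bases are the reverse complement of the reverse primer's last k bases, so a perfect k-base overlap needs the forward primer's last k bases to equal them.
Comparing (forward last k vs required): k=1: A vs A ✓; k=2: AA vs AA ✓; k=3: AAA vs AAC ✗; k=4: GAAA vs AACT ✗; k=5: AGAAA vs AACTT ✗; k=6: AAGAAA vs AACTTT ✗; k=7: AAAGAAA vs AACTTTT ✗.
Perfect overlaps at k = 1, 2; the largest is 2.

Longest perfect overlap: 2 complementary base pairs; below the dimer-risk threshold (threshold 4).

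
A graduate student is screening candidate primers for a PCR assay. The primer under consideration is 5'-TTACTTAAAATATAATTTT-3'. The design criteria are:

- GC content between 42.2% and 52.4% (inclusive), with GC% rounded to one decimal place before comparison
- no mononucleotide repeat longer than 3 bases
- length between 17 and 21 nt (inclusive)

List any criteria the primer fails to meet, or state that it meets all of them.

Base counts: A=8, T=10, G=0, C=1 (length 19).
GC content: GC 1/19 = 5.3%, outside 42.2–52.4% ✗
homopolymer run: longest run = 4, exceeds 3 ✗
length: length 19 ✓

Fails: GC content, homopolymer run.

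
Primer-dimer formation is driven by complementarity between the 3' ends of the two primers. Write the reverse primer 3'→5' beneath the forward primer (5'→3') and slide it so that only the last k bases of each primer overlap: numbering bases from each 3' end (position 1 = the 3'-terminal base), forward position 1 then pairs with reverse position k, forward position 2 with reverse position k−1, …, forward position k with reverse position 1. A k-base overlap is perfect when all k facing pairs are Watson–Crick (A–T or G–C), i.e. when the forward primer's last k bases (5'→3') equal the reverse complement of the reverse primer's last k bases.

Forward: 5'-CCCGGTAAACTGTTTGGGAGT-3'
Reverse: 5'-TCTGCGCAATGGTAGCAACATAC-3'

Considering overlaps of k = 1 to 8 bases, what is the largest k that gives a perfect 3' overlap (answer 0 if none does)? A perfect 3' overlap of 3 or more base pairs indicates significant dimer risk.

Longest perfect overlap: 2 complementary base pairs; below the dimer-risk threshold (threshold 3).

Last 8 bases (5'→3') — forward …TTGGGAGT, reverse …CAACATAC.
Reverse complement of the reverse primer's last 8 bases: GTATGTTG; its first k bases are the reverse complement of the reverse primer's last k bases, so a perfect k-base overlap needs the forward primer's last k bases to equal them.
Comparing (forward last k vs required): k=1: T vs G ✗; k=2: GT vs GT ✓; k=3: AGT vs GTA ✗; k=4: GAGT vs GTAT ✗; k=5: GGAGT vs GTATG ✗; k=6: GGGAGT vs GTATGT ✗; k=7: TGGGAGT vs GTATGTT ✗; k=8: TTGGGAGT vs GTATGTTG ✗.
Only k = 2 is perfect, so the longest perfect 3' overlap is 2.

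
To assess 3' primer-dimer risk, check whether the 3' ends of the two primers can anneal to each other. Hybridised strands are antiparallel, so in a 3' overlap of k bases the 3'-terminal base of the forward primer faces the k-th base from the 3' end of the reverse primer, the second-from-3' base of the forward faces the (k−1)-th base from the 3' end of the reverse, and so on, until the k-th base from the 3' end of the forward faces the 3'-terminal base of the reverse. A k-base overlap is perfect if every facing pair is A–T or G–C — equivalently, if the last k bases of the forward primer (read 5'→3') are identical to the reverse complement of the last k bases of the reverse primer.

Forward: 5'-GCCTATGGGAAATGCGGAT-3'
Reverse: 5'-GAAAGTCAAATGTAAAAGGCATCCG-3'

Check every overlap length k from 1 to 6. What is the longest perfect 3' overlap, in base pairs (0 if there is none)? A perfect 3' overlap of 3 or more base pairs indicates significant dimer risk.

Last 6 bases (5'→3') — forward …GCGGAT, reverse …CATCCG.
Reverse complement of the reverse primer's last 6 bases: CGGATG; its first k bases are the reverse complement of the reverse primer's last k bases, so a perfect k-base overlap needs the forward primer's last k bases to equal them.
Comparing (forward last k vs required): k=1: T vs C ✗; k=2: AT vs CG ✗; k=3: GAT vs CGG ✗; k=4: GGAT vs CGGA ✗; k=5: CGGAT vs CGGAT ✓; k=6: GCGGAT vs CGGATG ✗.
Only k = 5 is perfect, so the longest perfect 3' overlap is 5.

Longest perfect overlap: 5 complementary base pairs; significant dimer risk (threshold 3).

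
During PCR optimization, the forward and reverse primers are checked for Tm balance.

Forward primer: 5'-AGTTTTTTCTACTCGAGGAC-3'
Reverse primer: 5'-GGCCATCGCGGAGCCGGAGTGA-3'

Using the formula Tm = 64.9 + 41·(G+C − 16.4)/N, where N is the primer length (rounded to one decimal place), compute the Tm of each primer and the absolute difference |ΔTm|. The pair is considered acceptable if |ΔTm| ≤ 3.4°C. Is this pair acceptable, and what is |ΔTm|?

|ΔTm| = 16.5°C; the pair is not acceptable.

Forward: G+C = 8, N = 20 → Tm = 64.9 + 41·(8 − 16.4)/20 = 47.7°C.
Reverse: G+C = 16, N = 22 → Tm = 64.9 + 41·(16 − 16.4)/22 = 64.2°C.
|ΔTm| = |47.7 − 64.2| = 16.5°C, > 3.4°C.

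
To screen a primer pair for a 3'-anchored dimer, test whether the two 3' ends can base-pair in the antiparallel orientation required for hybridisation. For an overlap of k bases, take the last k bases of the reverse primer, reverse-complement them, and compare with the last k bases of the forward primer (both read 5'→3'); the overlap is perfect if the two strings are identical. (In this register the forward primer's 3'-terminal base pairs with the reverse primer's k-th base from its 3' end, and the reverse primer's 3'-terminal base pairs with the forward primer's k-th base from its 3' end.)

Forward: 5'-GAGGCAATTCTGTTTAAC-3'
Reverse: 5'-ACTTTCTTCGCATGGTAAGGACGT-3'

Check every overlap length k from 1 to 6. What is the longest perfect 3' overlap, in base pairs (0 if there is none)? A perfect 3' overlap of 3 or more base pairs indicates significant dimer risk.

Last 6 bases (5'→3') — forward …TTTAAC, reverse …GGACGT.
Reverse complement of the reverse primer's last 6 bases: ACGTCC; its first k bases are the reverse complement of the reverse primer's last k bases, so a perfect k-base overlap needs the forward primer's last k bases to equal them.
Comparing (forward last k vs required): k=1: C vs A ✗; k=2: AC vs AC ✓; k=3: AAC vs ACG ✗; k=4: TAAC vs ACGT ✗; k=5: TTAAC vs ACGTC ✗; k=6: TTTAAC vs ACGTCC ✗.
Only k = 2 is perfect, so the longest perfect 3' overlap is 2.

Longest perfect overlap: 2 complementary base pairs; below the dimer-risk threshold (threshold 3).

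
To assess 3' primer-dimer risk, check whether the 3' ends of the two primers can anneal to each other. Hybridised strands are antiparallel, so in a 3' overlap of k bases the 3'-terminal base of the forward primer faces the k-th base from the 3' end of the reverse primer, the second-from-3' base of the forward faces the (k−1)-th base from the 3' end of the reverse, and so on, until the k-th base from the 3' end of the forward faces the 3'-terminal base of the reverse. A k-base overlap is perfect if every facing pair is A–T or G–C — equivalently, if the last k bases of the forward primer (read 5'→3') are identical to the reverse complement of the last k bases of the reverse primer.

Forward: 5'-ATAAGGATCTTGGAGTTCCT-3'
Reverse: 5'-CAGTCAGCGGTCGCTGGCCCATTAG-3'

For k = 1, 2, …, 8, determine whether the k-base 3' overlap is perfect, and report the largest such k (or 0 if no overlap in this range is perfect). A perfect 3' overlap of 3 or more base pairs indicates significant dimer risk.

Longest perfect overlap: 2 complementary base pairs; below the dimer-risk threshold (threshold 3).

Last 8 bases (5'→3') — forward …GAGTTCCT, reverse …CCCATTAG.
Reverse complement of the reverse primer's last 8 bases: CTAATGGG; its first k bases are the reverse complement of the reverse primer's last k bases, so a perfect k-base overlap needs the forward primer's last k bases to equal them.
Comparing (forward last k vs required): k=1: T vs C ✗; k=2: CT vs CT ✓; k=3: CCT vs CTA ✗; k=4: TCCT vs CTAA ✗; k=5: TTCCT vs CTAAT ✗; k=6: GTTCCT vs CTAATG ✗; k=7: AGTTCCT vs CTAATGG ✗; k=8: GAGTTCCT vs CTAATGGG ✗.
Only k = 2 is perfect, so the longest perfect 3' overlap is 2.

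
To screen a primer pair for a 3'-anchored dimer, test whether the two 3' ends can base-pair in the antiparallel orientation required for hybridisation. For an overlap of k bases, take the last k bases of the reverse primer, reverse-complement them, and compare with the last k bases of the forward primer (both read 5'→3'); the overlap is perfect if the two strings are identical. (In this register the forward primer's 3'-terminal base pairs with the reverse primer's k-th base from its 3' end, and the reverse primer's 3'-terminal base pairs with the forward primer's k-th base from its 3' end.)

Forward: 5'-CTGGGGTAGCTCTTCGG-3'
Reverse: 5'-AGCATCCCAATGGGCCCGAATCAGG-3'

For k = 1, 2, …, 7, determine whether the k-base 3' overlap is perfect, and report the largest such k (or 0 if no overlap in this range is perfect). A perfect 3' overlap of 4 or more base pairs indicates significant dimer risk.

Longest perfect overlap: 0 complementary base pairs; below the dimer-risk threshold (threshold 4).

Last 7 bases (5'→3') — forward …TCTTCGG, reverse …AATCAGG.
Reverse complement of the reverse primer's last 7 bases: CCTGATT; its first k bases are the reverse complement of the reverse primer's last k bases, so a perfect k-base overlap needs the forward primer's last k bases to equal them.
Comparing (forward last k vs required): k=1: G vs C ✗; k=2: GG vs CC ✗; k=3: CGG vs CCT ✗; k=4: TCGG vs CCTG ✗; k=5: TTCGG vs CCTGA ✗; k=6: CTTCGG vs CCTGAT ✗; k=7: TCTTCGG vs CCTGATT ✗.
No overlap length from 1 to 7 is perfect, so the longest perfect 3' overlap is 0.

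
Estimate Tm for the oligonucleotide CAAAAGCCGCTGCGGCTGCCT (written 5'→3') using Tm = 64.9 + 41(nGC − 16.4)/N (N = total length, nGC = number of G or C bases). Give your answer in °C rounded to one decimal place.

60.2°C

Base counts: A=4, T=3, G=6, C=8; G+C = 14, N = 21.
Tm = 64.9 + 41·(14 − 16.4)/21 = 64.9 + -98.40/21 = 60.2°C.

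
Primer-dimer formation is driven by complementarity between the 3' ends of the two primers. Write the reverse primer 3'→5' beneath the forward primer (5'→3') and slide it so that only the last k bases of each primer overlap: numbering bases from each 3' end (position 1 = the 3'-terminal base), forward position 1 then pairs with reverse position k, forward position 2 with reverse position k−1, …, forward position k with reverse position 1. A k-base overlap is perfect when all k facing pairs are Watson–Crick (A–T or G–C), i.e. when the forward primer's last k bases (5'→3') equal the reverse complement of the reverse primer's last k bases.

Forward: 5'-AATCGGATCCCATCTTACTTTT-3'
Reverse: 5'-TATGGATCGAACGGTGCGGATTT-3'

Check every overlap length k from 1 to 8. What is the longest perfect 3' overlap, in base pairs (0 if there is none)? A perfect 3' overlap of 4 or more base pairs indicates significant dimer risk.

Longest perfect overlap: 0 complementary base pairs; below the dimer-risk threshold (threshold 4).

Last 8 bases (5'→3') — forward …TTACTTTT, reverse …GCGGATTT.
Reverse complement of the reverse primer's last 8 bases: AAATCCGC; its first k bases are the reverse complement of the reverse primer's last k bases, so a perfect k-base overlap needs the forward primer's last k bases to equal them.
Comparing (forward last k vs required): k=1: T vs A ✗; k=2: TT vs AA ✗; k=3: TTT vs AAA ✗; k=4: TTTT vs AAAT ✗; k=5: CTTTT vs AAATC ✗; k=6: ACTTTT vs AAATCC ✗; k=7: TACTTTT vs AAATCCG ✗; k=8: TTACTTTT vs AAATCCGC ✗.
No overlap length from 1 to 8 is perfect, so the longest perfect 3' overlap is 0.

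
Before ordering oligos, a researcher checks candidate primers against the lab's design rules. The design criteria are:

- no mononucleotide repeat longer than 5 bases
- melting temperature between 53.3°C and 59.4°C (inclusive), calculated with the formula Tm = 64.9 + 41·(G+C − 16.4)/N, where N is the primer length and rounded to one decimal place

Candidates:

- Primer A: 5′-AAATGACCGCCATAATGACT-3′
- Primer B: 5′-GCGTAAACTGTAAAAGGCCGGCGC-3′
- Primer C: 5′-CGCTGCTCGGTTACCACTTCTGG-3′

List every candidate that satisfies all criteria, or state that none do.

None of the candidates satisfy all criteria.

Primer A (20 nt, A=8 T=4 G=3 C=5): longest run = 3 ✓; Tm = 64.9 + 41·(8 − 16.4)/20 = 47.7°C, outside 53.3–59.4°C ✗ — fails.
Primer B (24 nt, A=7 T=3 G=8 C=6): longest run = 4 ✓; Tm = 64.9 + 41·(14 − 16.4)/24 = 60.8°C, outside 53.3–59.4°C ✗ — fails.
Primer C (23 nt, A=2 T=7 G=6 C=8): longest run = 2 ✓; Tm = 64.9 + 41·(14 − 16.4)/23 = 60.6°C, outside 53.3–59.4°C ✗ — fails.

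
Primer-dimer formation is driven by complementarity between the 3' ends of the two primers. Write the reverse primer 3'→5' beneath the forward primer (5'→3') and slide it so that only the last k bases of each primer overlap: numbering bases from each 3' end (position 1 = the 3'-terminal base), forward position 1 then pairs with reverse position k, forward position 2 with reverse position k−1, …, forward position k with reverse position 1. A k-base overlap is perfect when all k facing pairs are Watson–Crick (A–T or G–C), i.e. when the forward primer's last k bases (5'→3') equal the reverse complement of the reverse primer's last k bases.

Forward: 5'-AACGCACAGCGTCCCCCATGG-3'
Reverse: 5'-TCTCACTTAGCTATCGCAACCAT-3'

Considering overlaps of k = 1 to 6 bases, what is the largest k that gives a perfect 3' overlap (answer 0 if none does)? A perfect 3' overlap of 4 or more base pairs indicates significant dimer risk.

Longest perfect overlap: 4 complementary base pairs; significant dimer risk (threshold 4).

Last 6 bases (5'→3') — forward …CCATGG, reverse …AACCAT.
Reverse complement of the reverse primer's last 6 bases: ATGGTT; its first k bases are the reverse complement of the reverse primer's last k bases, so a perfect k-base overlap needs the forward primer's last k bases to equal them.
Comparing (forward last k vs required): k=1: G vs A ✗; k=2: GG vs AT ✗; k=3: TGG vs ATG ✗; k=4: ATGG vs ATGG ✓; k=5: CATGG vs ATGGT ✗; k=6: CCATGG vs ATGGTT ✗.
Only k = 4 is perfect, so the longest perfect 3' overlap is 4.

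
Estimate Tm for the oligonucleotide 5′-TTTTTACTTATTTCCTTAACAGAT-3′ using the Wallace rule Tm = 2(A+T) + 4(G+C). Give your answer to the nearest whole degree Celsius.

58°C

Base counts: A=6, T=13, G=1, C=4 (length 24).
Tm = 2·(6+13) + 4·(1+4) = 2·19 + 4·5 = 38 + 20 = 58°C.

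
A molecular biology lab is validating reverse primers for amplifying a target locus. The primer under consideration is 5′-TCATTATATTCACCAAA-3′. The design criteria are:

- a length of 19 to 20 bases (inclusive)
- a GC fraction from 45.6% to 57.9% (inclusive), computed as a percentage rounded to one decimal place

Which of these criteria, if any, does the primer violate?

Base counts: A=7, T=6, G=0, C=4 (length 17).
length: length 17, outside 19–20 ✗
GC content: GC 4/17 = 23.5%, outside 45.6–57.9% ✗

Fails: length, GC content.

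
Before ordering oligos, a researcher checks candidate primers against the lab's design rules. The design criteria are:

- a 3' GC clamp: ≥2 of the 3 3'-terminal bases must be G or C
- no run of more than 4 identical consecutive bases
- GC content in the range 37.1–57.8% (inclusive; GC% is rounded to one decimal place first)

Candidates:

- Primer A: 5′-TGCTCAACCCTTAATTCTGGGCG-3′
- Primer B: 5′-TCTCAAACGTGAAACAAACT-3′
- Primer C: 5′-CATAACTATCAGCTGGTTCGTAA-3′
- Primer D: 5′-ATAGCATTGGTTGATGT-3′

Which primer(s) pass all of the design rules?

Primer A only.

Primer A (23 nt, A=4 T=7 G=5 C=7): 3' end GCG has 3 G/C ✓; longest run = 3 ✓; GC 12/23 = 52.2% ✓ — passes.
Primer B (20 nt, A=9 T=4 G=2 C=5): 3' end ACT has 1 G/C, need ≥2 ✗; longest run = 3 ✓; GC 7/20 = 35.0%, outside 37.1–57.8% ✗ — fails.
Primer C (23 nt, A=7 T=7 G=4 C=5): 3' end TAA has 0 G/C, need ≥2 ✗; longest run = 2 ✓; GC 9/23 = 39.1% ✓ — fails.
Primer D (17 nt, A=4 T=7 G=5 C=1): 3' end TGT has 1 G/C, need ≥2 ✗; longest run = 2 ✓; GC 6/17 = 35.3%, outside 37.1–57.8% ✗ — fails.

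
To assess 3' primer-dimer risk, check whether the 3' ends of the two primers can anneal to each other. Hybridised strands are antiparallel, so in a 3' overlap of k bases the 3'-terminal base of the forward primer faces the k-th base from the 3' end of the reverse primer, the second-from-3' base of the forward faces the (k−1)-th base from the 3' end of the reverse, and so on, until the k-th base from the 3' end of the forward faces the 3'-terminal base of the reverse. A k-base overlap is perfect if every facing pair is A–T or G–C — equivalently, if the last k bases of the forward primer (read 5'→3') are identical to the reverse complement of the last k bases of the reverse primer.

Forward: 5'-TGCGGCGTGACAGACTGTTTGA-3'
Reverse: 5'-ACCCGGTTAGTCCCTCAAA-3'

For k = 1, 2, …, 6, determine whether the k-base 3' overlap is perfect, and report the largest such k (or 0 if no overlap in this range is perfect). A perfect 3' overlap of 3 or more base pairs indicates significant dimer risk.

Last 6 bases (5'→3') — forward …GTTTGA, reverse …CTCAAA.
Reverse complement of the reverse primer's last 6 bases: TTTGAG; its first k bases are the reverse complement of the reverse primer's last k bases, so a perfect k-base overlap needs the forward primer's last k bases to equal them.
Comparing (forward last k vs required): k=1: A vs T ✗; k=2: GA vs TT ✗; k=3: TGA vs TTT ✗; k=4: TTGA vs TTTG ✗; k=5: TTTGA vs TTTGA ✓; k=6: GTTTGA vs TTTGAG ✗.
Only k = 5 is perfect, so the longest perfect 3' overlap is 5.

Longest perfect overlap: 5 complementary base pairs; significant dimer risk (threshold 3).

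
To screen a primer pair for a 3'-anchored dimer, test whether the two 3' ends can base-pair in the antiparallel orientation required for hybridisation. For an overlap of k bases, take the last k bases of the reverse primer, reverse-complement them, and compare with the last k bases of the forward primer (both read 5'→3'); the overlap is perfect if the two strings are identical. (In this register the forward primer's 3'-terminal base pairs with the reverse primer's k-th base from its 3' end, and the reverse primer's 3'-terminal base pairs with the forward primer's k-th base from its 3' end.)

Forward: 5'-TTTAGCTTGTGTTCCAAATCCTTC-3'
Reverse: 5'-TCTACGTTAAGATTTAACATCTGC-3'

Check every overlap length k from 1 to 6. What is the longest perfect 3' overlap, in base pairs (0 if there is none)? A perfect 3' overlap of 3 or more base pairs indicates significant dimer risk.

Last 6 bases (5'→3') — forward …TCCTTC, reverse …ATCTGC.
Reverse complement of the reverse primer's last 6 bases: GCAGAT; its first k bases are the reverse complement of the reverse primer's last k bases, so a perfect k-base overlap needs the forward primer's last k bases to equal them.
Comparing (forward last k vs required): k=1: C vs G ✗; k=2: TC vs GC ✗; k=3: TTC vs GCA ✗; k=4: CTTC vs GCAG ✗; k=5: CCTTC vs GCAGA ✗; k=6: TCCTTC vs GCAGAT ✗.
No overlap length from 1 to 6 is perfect, so the longest perfect 3' overlap is 0.

Longest perfect overlap: 0 complementary base pairs; below the dimer-risk threshold (threshold 3).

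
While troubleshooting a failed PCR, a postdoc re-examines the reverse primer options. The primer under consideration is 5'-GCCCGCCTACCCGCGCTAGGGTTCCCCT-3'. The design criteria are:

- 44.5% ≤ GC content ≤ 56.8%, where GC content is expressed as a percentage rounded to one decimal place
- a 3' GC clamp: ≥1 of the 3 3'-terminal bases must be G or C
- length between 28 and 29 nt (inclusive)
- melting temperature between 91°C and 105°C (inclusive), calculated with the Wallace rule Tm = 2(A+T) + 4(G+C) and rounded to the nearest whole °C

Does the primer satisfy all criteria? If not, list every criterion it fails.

Base counts: A=2, T=5, G=7, C=14 (length 28).
GC content: GC 21/28 = 75.0%, outside 44.5–56.8% ✗
GC clamp: 3' end CCT has 2 G/C ✓
length: length 28 ✓
Tm: Tm = 2·7 + 4·21 = 98°C ✓

Fails: GC content.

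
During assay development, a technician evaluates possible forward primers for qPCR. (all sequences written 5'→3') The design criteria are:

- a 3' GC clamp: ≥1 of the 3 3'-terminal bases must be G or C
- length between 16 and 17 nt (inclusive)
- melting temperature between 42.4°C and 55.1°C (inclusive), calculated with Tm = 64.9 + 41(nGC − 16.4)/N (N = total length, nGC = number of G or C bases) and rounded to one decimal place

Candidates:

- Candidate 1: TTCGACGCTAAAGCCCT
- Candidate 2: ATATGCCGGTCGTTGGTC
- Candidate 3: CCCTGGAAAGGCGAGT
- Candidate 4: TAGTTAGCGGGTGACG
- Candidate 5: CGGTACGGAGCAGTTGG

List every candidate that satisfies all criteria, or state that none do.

Candidate 1 (17 nt, A=4 T=4 G=3 C=6): 3' end CCT has 2 G/C ✓; length 17 ✓; Tm = 64.9 + 41·(9 − 16.4)/17 = 47.1°C ✓ — passes.
Candidate 2 (18 nt, A=2 T=6 G=6 C=4): 3' end GTC has 2 G/C ✓; length 18, outside 16–17 ✗; Tm = 64.9 + 41·(10 − 16.4)/18 = 50.3°C ✓ — fails.
Candidate 3 (16 nt, A=4 T=2 G=6 C=4): 3' end AGT has 1 G/C ✓; length 16 ✓; Tm = 64.9 + 41·(10 − 16.4)/16 = 48.5°C ✓ — passes.
Candidate 4 (16 nt, A=3 T=4 G=7 C=2): 3' end ACG has 2 G/C ✓; length 16 ✓; Tm = 64.9 + 41·(9 − 16.4)/16 = 45.9°C ✓ — passes.
Candidate 5 (17 nt, A=3 T=3 G=8 C=3): 3' end TGG has 2 G/C ✓; length 17 ✓; Tm = 64.9 + 41·(11 − 16.4)/17 = 51.9°C ✓ — passes.

Candidate 1, Candidate 3, Candidate 4 and Candidate 5.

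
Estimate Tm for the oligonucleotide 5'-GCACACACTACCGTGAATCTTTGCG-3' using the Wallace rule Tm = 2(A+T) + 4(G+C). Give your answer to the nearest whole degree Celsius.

76°C

Base counts: A=6, T=6, G=5, C=8 (length 25).
Tm = 2·(6+6) + 4·(5+8) = 2·12 + 4·13 = 24 + 52 = 76°C.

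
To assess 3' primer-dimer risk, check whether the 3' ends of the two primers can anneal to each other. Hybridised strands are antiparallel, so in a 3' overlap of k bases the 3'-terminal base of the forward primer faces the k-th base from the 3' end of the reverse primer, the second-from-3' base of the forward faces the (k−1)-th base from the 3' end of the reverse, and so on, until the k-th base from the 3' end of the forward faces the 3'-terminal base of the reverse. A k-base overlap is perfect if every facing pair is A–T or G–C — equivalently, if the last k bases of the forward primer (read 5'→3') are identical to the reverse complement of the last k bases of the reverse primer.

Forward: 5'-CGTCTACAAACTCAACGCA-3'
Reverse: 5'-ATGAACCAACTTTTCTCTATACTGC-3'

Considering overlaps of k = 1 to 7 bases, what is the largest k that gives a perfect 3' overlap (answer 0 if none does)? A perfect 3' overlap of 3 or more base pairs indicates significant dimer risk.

Last 7 bases (5'→3') — forward …CAACGCA, reverse …ATACTGC.
Reverse complement of the reverse primer's last 7 bases: GCAGTAT; its first k bases are the reverse complement of the reverse primer's last k bases, so a perfect k-base overlap needs the forward primer's last k bases to equal them.
Comparing (forward last k vs required): k=1: A vs G ✗; k=2: CA vs GC ✗; k=3: GCA vs GCA ✓; k=4: CGCA vs GCAG ✗; k=5: ACGCA vs GCAGT ✗; k=6: AACGCA vs GCAGTA ✗; k=7: CAACGCA vs GCAGTAT ✗.
Only k = 3 is perfect, so the longest perfect 3' overlap is 3.

Longest perfect overlap: 3 complementary base pairs; significant dimer risk (threshold 3).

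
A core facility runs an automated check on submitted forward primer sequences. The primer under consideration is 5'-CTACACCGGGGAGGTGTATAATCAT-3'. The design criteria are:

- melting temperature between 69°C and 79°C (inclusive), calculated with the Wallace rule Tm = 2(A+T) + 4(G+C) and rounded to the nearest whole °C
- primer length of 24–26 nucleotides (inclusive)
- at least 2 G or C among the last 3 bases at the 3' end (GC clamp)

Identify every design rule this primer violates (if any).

Base counts: A=7, T=6, G=7, C=5 (length 25).
Tm: Tm = 2·13 + 4·12 = 74°C ✓
length: length 25 ✓
GC clamp: 3' end CAT has 1 G/C, need ≥2 ✗

Fails: GC clamp.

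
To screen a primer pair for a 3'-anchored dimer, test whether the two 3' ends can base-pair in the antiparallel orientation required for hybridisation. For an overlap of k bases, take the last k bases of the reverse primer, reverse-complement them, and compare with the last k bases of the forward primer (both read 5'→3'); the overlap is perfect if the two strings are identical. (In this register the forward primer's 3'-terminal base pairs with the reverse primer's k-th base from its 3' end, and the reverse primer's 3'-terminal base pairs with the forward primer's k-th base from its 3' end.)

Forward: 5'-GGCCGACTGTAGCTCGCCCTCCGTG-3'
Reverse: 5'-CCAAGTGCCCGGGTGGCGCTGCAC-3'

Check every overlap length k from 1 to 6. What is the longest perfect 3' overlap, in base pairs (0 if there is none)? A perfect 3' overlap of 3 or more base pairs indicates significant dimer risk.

Longest perfect overlap: 3 complementary base pairs; significant dimer risk (threshold 3).

Last 6 bases (5'→3') — forward …TCCGTG, reverse …CTGCAC.
Reverse complement of the reverse primer's last 6 bases: GTGCAG; its first k bases are the reverse complement of the reverse primer's last k bases, so a perfect k-base overlap needs the forward primer's last k bases to equal them.
Comparing (forward last k vs required): k=1: G vs G ✓; k=2: TG vs GT ✗; k=3: GTG vs GTG ✓; k=4: CGTG vs GTGC ✗; k=5: CCGTG vs GTGCA ✗; k=6: TCCGTG vs GTGCAG ✗.
Perfect overlaps at k = 1, 3; the largest is 3.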